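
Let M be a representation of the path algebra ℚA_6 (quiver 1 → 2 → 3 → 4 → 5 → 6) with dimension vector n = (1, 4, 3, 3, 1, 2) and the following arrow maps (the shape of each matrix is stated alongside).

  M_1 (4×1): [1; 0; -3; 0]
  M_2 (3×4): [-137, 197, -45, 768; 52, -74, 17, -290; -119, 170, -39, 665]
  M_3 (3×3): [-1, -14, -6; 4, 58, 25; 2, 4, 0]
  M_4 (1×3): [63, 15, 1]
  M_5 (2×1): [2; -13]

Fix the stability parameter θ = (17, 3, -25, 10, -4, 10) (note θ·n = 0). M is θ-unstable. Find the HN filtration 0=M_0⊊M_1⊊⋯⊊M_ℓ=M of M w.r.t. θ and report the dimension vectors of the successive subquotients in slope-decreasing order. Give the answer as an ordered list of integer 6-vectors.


Via rank(M_{q-1}∘⋯∘M_p): M ≅ I[1,3], I[2,2], I[2,4], I[2,6], I[4,4], I[6,6].
μ_θ-semistable layers: μ^(1)=10; μ^(2)=3; μ^(3)=-5/3; μ^(4)=-11

((0, 0, 0, 2, 0, 2); (0, 1, 0, 1, 1, 0); (1, 1, 1, 0, 0, 0); (0, 2, 2, 0, 0, 0))


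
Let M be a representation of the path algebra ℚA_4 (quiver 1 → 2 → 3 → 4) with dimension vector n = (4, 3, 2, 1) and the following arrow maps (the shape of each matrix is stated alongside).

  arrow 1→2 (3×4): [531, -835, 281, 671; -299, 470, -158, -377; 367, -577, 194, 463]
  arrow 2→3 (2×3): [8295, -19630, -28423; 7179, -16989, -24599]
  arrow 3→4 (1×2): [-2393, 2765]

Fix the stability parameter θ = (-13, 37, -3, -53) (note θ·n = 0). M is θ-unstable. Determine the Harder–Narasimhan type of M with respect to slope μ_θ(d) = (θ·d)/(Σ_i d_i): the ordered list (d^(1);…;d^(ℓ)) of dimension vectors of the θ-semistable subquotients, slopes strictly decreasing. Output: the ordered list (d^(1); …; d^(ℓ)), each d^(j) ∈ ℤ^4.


Interval decomposition of M: I[1,1], I[1,2], I[1,3], I[1,4].
HN type (ℓ=4): μ^(1)=37; μ^(2)=17; μ^(3)=-19/3; μ^(4)=-13

((0, 1, 0, 0); (0, 1, 1, 0); (0, 1, 1, 1); (4, 0, 0, 0))


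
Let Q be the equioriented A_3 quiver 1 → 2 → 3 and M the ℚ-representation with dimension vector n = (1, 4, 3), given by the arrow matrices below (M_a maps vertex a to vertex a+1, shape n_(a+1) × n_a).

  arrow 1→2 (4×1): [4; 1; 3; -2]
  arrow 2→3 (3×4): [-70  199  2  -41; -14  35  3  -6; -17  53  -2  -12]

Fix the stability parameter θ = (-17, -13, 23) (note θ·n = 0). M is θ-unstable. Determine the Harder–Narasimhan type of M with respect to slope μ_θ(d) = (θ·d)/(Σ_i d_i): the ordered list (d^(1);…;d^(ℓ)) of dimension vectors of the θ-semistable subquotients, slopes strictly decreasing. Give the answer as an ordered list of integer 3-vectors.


Via rank(M_{q-1}∘⋯∘M_p): M ≅ I[1,3], I[2,2], I[2,3]^2.
μ_θ-semistable layers: μ^(1)=23; μ^(2)=-13; μ^(3)=-17

((0, 0, 3); (0, 4, 0); (1, 0, 0))


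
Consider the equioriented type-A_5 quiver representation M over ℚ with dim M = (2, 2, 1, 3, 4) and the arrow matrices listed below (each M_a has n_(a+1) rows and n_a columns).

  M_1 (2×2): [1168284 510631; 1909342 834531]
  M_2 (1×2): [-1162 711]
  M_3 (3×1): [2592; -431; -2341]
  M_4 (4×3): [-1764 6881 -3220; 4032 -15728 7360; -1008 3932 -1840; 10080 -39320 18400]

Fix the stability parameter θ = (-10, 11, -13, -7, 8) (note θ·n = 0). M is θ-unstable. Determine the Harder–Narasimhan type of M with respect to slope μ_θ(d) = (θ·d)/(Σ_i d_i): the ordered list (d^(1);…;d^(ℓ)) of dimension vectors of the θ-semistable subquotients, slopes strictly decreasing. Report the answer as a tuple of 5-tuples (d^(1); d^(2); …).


Barcode: M ≅ I[1,2], I[1,5], I[4,4]^2, I[5,5]^3. HN layers by μ_θ (5 steps, strictly decreasing):
  μ^(1)=11; μ^(2)=8; μ^(3)=-3; μ^(4)=-7; μ^(5)=-10

((0, 1, 0, 0, 0); (0, 0, 0, 0, 4); (0, 1, 1, 1, 0); (0, 0, 0, 2, 0); (2, 0, 0, 0, 0))


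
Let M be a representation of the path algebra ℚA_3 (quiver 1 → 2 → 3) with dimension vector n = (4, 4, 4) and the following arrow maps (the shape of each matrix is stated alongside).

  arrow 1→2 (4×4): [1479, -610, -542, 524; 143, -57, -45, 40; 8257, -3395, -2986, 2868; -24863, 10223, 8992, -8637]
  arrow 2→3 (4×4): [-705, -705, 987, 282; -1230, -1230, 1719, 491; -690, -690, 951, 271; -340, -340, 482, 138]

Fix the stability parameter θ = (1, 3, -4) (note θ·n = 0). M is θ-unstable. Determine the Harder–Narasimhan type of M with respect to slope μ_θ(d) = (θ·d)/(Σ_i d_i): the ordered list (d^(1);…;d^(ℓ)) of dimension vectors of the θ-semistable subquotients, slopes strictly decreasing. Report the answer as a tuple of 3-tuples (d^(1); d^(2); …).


Interval decomposition of M: I[1,2]^2, I[1,3]^2, I[3,3]^2.
HN type (ℓ=4): μ^(1)=3; μ^(2)=1; μ^(3)=0; μ^(4)=-4

((0, 2, 0); (2, 0, 0); (2, 2, 2); (0, 0, 2))


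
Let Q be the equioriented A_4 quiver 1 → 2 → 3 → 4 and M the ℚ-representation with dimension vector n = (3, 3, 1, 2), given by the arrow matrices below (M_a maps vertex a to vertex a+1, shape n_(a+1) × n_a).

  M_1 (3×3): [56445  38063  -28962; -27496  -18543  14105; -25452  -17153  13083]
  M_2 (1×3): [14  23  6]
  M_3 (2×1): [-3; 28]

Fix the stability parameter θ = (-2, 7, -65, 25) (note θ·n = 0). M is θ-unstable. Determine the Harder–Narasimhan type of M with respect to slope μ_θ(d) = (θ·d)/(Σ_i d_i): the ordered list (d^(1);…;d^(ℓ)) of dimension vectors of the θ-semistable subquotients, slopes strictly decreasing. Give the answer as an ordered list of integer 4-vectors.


Interval decomposition of M: I[1,1], I[1,2], I[1,4], I[2,2], I[4,4].
HN type (ℓ=4): μ^(1)=25; μ^(2)=7; μ^(3)=-2; μ^(4)=-20

((0, 0, 0, 2); (0, 2, 0, 0); (2, 0, 0, 0); (1, 1, 1, 0))


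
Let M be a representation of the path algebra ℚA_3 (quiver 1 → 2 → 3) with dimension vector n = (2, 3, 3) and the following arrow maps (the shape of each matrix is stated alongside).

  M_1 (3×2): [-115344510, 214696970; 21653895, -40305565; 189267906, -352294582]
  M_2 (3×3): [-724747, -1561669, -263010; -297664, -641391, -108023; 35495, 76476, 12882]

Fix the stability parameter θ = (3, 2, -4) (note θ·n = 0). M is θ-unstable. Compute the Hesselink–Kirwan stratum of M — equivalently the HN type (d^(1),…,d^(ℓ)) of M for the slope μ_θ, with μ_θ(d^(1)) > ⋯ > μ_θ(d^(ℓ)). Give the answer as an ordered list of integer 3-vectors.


Via rank(M_{q-1}∘⋯∘M_p): M ≅ I[1,1], I[1,3], I[2,3]^2.
μ_θ-semistable layers: μ^(1)=3; μ^(2)=1/3; μ^(3)=-1

((1, 0, 0); (1, 1, 1); (0, 2, 2))


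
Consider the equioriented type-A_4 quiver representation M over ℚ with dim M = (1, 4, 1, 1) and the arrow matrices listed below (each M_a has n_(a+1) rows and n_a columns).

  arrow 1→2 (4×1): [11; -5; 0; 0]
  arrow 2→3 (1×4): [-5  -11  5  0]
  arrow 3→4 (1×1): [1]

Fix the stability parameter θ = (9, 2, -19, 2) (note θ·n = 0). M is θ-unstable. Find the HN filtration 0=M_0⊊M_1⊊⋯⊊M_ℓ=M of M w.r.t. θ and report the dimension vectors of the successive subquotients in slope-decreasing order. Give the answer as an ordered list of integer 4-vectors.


Barcode: M ≅ I[1,2], I[2,2]^2, I[2,4]. HN layers by μ_θ (3 steps, strictly decreasing):
  μ^(1)=11/2; μ^(2)=2; μ^(3)=-17/2

((1, 1, 0, 0); (0, 2, 0, 1); (0, 1, 1, 0))


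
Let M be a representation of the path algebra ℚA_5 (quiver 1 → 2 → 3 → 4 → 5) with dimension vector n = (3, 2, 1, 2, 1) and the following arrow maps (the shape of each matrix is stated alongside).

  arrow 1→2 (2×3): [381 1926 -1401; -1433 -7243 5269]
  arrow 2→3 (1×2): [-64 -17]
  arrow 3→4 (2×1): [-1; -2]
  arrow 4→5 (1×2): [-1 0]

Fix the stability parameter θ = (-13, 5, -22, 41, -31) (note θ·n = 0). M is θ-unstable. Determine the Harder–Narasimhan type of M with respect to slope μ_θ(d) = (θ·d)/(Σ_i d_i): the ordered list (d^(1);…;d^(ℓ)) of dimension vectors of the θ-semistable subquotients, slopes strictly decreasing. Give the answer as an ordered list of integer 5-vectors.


Via rank(M_{q-1}∘⋯∘M_p): M ≅ I[1,1], I[1,2], I[1,5], I[4,4].
μ_θ-semistable layers: μ^(1)=41; μ^(2)=5; μ^(3)=-17/2; μ^(4)=-13

((0, 0, 0, 1, 0); (0, 1, 0, 1, 1); (0, 1, 1, 0, 0); (3, 0, 0, 0, 0))


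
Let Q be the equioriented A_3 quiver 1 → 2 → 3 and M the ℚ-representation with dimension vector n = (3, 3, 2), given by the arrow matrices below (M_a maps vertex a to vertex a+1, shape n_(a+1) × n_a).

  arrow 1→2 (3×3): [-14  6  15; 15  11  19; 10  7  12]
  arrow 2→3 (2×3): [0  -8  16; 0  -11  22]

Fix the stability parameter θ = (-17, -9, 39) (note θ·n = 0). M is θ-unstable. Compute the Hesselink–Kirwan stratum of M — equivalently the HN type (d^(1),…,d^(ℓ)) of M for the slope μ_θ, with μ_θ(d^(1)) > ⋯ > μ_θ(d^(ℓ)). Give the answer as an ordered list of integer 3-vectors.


Barcode: M ≅ I[1,2]^2, I[1,3], I[3,3]. HN layers by μ_θ (3 steps, strictly decreasing):
  μ^(1)=39; μ^(2)=-9; μ^(3)=-17

((0, 0, 2); (0, 3, 0); (3, 0, 0))


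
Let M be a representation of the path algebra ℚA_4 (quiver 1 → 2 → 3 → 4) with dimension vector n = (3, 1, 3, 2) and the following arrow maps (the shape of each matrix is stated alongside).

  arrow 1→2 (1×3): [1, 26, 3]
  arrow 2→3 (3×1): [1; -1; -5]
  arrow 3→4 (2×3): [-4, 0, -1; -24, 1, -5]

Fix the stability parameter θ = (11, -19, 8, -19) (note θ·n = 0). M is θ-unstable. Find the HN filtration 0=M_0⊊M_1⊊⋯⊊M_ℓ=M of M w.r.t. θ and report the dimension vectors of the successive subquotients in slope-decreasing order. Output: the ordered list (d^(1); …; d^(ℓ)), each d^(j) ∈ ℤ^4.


Barcode: M ≅ I[1,1]^2, I[1,4], I[3,3], I[3,4]. HN layers by μ_θ (4 steps, strictly decreasing):
  μ^(1)=11; μ^(2)=8; μ^(3)=-19/4; μ^(4)=-11/2

((2, 0, 0, 0); (0, 0, 1, 0); (1, 1, 1, 1); (0, 0, 1, 1))


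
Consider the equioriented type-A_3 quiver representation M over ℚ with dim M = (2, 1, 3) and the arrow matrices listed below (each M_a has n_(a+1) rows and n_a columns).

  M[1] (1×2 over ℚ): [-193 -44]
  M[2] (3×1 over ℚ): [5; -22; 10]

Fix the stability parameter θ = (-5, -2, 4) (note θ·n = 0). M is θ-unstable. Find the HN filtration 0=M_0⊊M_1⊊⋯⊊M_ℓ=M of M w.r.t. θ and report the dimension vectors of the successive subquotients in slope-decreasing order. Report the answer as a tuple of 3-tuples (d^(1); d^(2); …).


Interval decomposition of M: I[1,1], I[1,3], I[3,3]^2.
HN type (ℓ=3): μ^(1)=4; μ^(2)=-2; μ^(3)=-5

((0, 0, 3); (0, 1, 0); (2, 0, 0))


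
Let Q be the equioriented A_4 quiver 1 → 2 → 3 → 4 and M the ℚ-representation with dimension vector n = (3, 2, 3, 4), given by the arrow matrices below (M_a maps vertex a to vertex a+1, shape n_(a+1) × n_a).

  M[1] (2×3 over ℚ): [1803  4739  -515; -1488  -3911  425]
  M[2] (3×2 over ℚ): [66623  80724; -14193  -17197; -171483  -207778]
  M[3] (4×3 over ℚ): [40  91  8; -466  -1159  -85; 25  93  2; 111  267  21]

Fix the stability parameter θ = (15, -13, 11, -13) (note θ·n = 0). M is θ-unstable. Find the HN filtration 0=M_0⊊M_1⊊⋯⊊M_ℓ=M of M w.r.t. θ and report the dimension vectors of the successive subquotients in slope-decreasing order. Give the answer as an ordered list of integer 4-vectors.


Barcode: M ≅ I[1,1], I[1,4]^2, I[3,4], I[4,4]. HN layers by μ_θ (4 steps, strictly decreasing):
  μ^(1)=15; μ^(2)=0; μ^(3)=-1; μ^(4)=-13

((1, 0, 0, 0); (2, 2, 2, 2); (0, 0, 1, 1); (0, 0, 0, 1))


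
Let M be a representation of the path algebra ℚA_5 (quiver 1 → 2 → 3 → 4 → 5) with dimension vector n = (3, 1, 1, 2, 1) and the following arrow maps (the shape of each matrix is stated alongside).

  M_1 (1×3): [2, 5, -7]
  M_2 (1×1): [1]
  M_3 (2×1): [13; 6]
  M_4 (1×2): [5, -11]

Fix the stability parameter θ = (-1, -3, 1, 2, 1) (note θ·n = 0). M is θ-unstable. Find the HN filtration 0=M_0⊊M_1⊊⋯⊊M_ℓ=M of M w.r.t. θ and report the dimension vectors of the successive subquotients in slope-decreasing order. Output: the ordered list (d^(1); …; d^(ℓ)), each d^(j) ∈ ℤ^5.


Via rank(M_{q-1}∘⋯∘M_p): M ≅ I[1,1]^2, I[1,5], I[4,4].
μ_θ-semistable layers: μ^(1)=2; μ^(2)=3/2; μ^(3)=1; μ^(4)=-1; μ^(5)=-2

((0, 0, 0, 1, 0); (0, 0, 0, 1, 1); (0, 0, 1, 0, 0); (2, 0, 0, 0, 0); (1, 1, 0, 0, 0))


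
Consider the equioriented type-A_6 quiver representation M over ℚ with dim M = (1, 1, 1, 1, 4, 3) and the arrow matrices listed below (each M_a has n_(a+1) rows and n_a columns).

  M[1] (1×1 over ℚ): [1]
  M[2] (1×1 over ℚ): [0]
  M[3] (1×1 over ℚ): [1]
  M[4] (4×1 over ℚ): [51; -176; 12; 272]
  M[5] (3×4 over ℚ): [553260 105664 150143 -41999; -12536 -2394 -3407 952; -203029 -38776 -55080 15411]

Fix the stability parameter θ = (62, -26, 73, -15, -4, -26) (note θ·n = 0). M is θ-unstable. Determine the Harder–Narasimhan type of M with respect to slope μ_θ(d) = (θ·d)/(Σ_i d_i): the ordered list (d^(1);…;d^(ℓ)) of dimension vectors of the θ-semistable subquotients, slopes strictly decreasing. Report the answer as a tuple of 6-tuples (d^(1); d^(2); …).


Via rank(M_{q-1}∘⋯∘M_p): M ≅ I[1,2], I[3,6], I[5,5], I[5,6]^2.
μ_θ-semistable layers: μ^(1)=18; μ^(2)=7; μ^(3)=-4; μ^(4)=-15

((1, 1, 0, 0, 0, 0); (0, 0, 1, 1, 1, 1); (0, 0, 0, 0, 1, 0); (0, 0, 0, 0, 2, 2))


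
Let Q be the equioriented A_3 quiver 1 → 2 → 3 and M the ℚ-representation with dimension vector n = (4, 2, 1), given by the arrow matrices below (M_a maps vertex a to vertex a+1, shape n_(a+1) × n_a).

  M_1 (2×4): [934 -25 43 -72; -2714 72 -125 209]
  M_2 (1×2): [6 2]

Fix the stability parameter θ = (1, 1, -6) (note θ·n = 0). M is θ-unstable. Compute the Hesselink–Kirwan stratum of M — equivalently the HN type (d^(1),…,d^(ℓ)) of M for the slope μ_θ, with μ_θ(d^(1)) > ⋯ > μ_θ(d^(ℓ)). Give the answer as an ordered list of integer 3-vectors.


Via rank(M_{q-1}∘⋯∘M_p): M ≅ I[1,1]^2, I[1,2], I[1,3].
μ_θ-semistable layers: μ^(1)=1; μ^(2)=-4/3

((3, 1, 0); (1, 1, 1))


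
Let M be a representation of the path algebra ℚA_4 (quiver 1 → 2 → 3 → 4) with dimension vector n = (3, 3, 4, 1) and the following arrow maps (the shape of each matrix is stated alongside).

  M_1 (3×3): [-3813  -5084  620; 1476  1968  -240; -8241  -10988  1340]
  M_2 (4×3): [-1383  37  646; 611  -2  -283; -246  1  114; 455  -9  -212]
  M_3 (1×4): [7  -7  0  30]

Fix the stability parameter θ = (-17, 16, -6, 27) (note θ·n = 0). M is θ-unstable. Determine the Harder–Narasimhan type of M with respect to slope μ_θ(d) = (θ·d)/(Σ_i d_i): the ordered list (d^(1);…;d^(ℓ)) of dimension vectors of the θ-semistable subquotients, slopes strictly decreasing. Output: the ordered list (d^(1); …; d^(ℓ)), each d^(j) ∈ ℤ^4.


Barcode: M ≅ I[1,1]^2, I[1,4], I[2,3]^2, I[3,3]. HN layers by μ_θ (4 steps, strictly decreasing):
  μ^(1)=27; μ^(2)=5; μ^(3)=-6; μ^(4)=-17

((0, 0, 0, 1); (0, 3, 3, 0); (0, 0, 1, 0); (3, 0, 0, 0))


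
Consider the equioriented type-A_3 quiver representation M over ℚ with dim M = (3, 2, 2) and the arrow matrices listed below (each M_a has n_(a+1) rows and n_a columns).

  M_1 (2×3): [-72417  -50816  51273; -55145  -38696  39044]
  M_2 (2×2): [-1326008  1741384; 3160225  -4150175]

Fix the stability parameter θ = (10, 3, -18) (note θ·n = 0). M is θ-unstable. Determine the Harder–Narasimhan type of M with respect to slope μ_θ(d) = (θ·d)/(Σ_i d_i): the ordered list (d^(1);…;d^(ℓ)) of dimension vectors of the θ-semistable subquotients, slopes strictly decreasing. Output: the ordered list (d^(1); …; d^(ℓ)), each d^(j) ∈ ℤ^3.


Barcode: M ≅ I[1,1], I[1,2], I[1,3], I[3,3]. HN layers by μ_θ (4 steps, strictly decreasing):
  μ^(1)=10; μ^(2)=13/2; μ^(3)=-5/3; μ^(4)=-18

((1, 0, 0); (1, 1, 0); (1, 1, 1); (0, 0, 1))


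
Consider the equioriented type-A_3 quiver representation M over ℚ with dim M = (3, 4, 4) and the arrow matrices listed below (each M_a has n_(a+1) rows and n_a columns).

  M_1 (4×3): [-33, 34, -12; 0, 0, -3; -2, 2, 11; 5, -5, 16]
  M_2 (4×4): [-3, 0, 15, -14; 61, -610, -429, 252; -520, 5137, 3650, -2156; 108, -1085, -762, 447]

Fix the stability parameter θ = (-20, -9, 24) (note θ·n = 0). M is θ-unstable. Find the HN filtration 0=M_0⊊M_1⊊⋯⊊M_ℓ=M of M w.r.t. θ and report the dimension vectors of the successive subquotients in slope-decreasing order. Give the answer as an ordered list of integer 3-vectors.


Interval decomposition of M: I[1,3]^3, I[2,3].
HN type (ℓ=3): μ^(1)=24; μ^(2)=-9; μ^(3)=-20

((0, 0, 4); (0, 4, 0); (3, 0, 0))


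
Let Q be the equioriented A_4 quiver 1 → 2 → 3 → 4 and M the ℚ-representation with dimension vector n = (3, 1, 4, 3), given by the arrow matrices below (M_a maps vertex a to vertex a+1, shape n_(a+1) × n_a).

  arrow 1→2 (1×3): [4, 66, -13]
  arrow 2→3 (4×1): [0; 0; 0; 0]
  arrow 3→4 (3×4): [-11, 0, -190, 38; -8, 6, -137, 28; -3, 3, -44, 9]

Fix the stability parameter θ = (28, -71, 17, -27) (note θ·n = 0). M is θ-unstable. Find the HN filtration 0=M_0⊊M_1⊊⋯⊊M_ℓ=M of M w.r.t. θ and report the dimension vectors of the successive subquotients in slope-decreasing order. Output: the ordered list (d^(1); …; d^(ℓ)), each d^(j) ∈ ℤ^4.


Via rank(M_{q-1}∘⋯∘M_p): M ≅ I[1,1]^2, I[1,2], I[3,3], I[3,4]^3.
μ_θ-semistable layers: μ^(1)=28; μ^(2)=17; μ^(3)=-5; μ^(4)=-43/2

((2, 0, 0, 0); (0, 0, 1, 0); (0, 0, 3, 3); (1, 1, 0, 0))


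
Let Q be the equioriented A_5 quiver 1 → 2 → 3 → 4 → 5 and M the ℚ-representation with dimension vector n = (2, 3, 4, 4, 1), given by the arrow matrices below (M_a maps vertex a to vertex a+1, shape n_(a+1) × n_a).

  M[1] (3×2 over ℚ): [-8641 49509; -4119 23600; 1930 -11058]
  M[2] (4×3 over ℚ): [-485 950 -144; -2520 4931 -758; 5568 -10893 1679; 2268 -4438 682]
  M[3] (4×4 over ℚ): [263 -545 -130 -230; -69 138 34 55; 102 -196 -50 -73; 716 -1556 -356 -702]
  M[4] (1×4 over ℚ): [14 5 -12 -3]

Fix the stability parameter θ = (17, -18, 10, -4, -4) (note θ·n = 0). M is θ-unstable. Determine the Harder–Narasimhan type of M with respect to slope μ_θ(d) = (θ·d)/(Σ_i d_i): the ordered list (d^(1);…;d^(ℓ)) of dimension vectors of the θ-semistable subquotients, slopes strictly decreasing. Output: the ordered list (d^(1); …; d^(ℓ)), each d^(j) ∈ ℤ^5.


Barcode: M ≅ I[1,4], I[1,5], I[2,3], I[3,4], I[4,4]. HN layers by μ_θ (6 steps, strictly decreasing):
  μ^(1)=10; μ^(2)=3; μ^(3)=2/3; μ^(4)=-1/2; μ^(5)=-4; μ^(6)=-18

((0, 0, 1, 0, 0); (0, 0, 2, 2, 0); (0, 0, 1, 1, 1); (2, 2, 0, 0, 0); (0, 0, 0, 1, 0); (0, 1, 0, 0, 0))


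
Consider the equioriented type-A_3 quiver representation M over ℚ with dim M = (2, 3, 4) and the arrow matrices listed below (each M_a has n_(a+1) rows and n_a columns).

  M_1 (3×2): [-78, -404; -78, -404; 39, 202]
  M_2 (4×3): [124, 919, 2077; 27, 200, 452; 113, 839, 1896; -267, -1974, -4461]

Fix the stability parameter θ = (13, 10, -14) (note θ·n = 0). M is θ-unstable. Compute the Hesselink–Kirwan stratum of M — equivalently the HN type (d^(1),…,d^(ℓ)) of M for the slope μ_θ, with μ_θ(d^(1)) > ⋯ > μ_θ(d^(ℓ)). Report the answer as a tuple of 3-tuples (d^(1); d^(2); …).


Interval decomposition of M: I[1,1], I[1,3], I[2,3]^2, I[3,3].
HN type (ℓ=4): μ^(1)=13; μ^(2)=3; μ^(3)=-2; μ^(4)=-14

((1, 0, 0); (1, 1, 1); (0, 2, 2); (0, 0, 1))


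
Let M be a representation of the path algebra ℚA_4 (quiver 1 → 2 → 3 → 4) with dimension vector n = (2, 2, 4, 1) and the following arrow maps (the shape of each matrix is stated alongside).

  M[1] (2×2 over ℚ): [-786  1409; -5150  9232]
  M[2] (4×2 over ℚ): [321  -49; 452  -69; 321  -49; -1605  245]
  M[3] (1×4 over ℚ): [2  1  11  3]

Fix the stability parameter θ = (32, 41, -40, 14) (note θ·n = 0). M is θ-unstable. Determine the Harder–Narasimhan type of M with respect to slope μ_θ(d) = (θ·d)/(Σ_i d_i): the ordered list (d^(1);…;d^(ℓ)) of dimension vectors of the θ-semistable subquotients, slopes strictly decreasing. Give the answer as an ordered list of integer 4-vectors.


Via rank(M_{q-1}∘⋯∘M_p): M ≅ I[1,3], I[1,4], I[3,3]^2.
μ_θ-semistable layers: μ^(1)=14; μ^(2)=11; μ^(3)=-40

((0, 0, 0, 1); (2, 2, 2, 0); (0, 0, 2, 0))


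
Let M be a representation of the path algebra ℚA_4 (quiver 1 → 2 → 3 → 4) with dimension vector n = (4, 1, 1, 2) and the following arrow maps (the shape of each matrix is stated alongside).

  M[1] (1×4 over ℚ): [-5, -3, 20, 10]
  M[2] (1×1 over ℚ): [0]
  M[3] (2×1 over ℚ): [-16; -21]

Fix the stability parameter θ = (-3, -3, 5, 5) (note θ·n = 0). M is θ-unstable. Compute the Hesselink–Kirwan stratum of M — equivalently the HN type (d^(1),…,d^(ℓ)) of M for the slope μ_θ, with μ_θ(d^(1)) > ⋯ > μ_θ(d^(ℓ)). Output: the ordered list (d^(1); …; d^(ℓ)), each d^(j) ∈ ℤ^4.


Interval decomposition of M: I[1,1]^3, I[1,2], I[3,4], I[4,4].
HN type (ℓ=2): μ^(1)=5; μ^(2)=-3

((0, 0, 1, 2); (4, 1, 0, 0))


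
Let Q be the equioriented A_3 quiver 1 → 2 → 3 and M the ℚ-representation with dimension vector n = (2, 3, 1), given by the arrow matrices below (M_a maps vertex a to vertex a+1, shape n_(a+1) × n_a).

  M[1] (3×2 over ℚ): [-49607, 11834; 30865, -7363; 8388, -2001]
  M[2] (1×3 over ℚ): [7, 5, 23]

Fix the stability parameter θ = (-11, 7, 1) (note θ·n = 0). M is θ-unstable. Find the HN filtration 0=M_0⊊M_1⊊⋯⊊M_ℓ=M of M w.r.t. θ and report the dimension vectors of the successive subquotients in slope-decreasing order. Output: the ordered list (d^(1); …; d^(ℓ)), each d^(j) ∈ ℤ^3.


Interval decomposition of M: I[1,2]^2, I[2,3].
HN type (ℓ=3): μ^(1)=7; μ^(2)=4; μ^(3)=-11

((0, 2, 0); (0, 1, 1); (2, 0, 0))


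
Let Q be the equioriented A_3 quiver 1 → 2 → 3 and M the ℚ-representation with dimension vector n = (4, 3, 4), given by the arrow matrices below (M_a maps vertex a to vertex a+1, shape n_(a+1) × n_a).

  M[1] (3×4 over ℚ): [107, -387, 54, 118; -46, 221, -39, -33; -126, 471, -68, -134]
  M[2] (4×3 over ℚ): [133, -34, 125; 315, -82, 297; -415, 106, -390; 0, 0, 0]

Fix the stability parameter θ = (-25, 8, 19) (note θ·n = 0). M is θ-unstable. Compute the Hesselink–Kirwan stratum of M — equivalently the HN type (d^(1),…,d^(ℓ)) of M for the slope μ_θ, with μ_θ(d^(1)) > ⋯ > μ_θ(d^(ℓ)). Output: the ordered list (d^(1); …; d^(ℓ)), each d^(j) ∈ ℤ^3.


Interval decomposition of M: I[1,1], I[1,3]^3, I[3,3].
HN type (ℓ=3): μ^(1)=19; μ^(2)=8; μ^(3)=-25

((0, 0, 4); (0, 3, 0); (4, 0, 0))


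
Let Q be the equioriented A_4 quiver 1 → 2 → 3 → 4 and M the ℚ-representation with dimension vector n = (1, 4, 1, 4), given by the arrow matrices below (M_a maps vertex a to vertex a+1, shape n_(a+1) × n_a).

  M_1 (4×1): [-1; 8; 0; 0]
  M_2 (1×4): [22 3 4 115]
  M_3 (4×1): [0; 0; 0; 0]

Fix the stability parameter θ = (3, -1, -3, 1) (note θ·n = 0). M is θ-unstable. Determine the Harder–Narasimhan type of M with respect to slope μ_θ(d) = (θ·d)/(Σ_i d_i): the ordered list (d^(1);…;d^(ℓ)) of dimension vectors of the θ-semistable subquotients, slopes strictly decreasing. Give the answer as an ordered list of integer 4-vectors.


Barcode: M ≅ I[1,3], I[2,2]^3, I[4,4]^4. HN layers by μ_θ (3 steps, strictly decreasing):
  μ^(1)=1; μ^(2)=-1/3; μ^(3)=-1

((0, 0, 0, 4); (1, 1, 1, 0); (0, 3, 0, 0))


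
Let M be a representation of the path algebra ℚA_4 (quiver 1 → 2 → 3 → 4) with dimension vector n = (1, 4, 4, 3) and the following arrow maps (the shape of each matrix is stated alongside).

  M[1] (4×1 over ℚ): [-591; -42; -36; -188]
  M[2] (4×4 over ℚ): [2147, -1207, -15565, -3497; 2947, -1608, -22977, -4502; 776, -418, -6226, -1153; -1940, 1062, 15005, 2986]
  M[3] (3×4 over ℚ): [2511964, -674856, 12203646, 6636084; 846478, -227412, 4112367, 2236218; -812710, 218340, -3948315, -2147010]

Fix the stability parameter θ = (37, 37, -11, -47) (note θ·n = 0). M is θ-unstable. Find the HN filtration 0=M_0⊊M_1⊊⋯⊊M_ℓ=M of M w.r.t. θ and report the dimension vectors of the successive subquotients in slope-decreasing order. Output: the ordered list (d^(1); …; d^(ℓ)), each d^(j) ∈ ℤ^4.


Barcode: M ≅ I[1,4], I[2,3]^3, I[4,4]^2. HN layers by μ_θ (3 steps, strictly decreasing):
  μ^(1)=13; μ^(2)=4; μ^(3)=-47

((0, 3, 3, 0); (1, 1, 1, 1); (0, 0, 0, 2))


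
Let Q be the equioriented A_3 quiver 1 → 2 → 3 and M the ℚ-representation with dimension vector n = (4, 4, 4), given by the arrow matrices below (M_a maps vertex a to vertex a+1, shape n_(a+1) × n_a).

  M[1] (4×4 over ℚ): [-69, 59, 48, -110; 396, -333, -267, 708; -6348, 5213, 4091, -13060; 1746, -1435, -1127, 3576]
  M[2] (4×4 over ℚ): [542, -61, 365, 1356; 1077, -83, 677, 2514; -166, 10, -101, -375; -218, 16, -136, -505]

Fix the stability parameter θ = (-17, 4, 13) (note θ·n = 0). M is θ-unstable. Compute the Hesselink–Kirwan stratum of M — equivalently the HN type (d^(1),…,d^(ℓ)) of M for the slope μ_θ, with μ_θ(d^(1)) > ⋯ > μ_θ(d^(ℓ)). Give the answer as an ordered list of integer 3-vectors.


Via rank(M_{q-1}∘⋯∘M_p): M ≅ I[1,1]^2, I[1,3]^2, I[2,3]^2.
μ_θ-semistable layers: μ^(1)=13; μ^(2)=4; μ^(3)=-17

((0, 0, 4); (0, 4, 0); (4, 0, 0))


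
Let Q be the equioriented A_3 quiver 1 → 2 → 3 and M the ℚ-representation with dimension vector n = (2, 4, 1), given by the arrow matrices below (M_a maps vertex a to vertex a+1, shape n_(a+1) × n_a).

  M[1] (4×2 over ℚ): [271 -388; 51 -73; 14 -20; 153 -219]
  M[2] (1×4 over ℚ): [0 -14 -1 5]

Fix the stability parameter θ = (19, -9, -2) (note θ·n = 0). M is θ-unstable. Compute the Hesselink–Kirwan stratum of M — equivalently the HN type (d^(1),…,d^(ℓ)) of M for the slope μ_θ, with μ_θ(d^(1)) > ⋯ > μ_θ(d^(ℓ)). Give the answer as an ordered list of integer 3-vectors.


Via rank(M_{q-1}∘⋯∘M_p): M ≅ I[1,2], I[1,3], I[2,2]^2.
μ_θ-semistable layers: μ^(1)=5; μ^(2)=8/3; μ^(3)=-9

((1, 1, 0); (1, 1, 1); (0, 2, 0))


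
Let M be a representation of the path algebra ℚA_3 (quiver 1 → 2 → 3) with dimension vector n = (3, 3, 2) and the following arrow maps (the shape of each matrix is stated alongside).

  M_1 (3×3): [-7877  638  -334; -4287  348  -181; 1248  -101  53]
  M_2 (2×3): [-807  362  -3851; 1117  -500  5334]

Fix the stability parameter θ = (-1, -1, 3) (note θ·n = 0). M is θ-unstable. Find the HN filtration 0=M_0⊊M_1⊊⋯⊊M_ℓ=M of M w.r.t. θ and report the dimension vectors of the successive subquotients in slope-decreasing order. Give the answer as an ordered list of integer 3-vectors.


Interval decomposition of M: I[1,2], I[1,3]^2.
HN type (ℓ=2): μ^(1)=3; μ^(2)=-1

((0, 0, 2); (3, 3, 0))


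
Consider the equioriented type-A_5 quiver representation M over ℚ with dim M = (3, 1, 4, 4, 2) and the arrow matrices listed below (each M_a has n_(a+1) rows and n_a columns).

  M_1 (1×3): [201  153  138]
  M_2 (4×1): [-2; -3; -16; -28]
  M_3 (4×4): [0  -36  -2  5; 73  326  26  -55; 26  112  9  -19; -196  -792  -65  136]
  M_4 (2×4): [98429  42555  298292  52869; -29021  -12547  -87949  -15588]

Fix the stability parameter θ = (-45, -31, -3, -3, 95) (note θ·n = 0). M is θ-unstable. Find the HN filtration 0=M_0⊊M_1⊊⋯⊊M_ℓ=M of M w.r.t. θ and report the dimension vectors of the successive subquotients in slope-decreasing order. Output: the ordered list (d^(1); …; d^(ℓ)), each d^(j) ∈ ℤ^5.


Via rank(M_{q-1}∘⋯∘M_p): M ≅ I[1,1]^2, I[1,3], I[3,4], I[3,5]^2, I[4,4].
μ_θ-semistable layers: μ^(1)=95; μ^(2)=-3; μ^(3)=-31; μ^(4)=-45

((0, 0, 0, 0, 2); (0, 0, 4, 4, 0); (0, 1, 0, 0, 0); (3, 0, 0, 0, 0))


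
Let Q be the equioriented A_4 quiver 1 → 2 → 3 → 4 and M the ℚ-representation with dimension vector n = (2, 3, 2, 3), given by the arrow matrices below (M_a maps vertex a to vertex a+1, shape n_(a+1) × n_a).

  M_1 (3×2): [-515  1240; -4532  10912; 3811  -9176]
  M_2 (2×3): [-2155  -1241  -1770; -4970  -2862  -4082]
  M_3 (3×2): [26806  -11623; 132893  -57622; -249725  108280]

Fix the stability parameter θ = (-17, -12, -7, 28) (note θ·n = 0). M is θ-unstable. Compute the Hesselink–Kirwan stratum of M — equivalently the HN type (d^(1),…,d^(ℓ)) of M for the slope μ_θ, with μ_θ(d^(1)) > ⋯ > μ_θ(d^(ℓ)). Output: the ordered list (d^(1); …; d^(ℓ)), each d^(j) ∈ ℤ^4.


Via rank(M_{q-1}∘⋯∘M_p): M ≅ I[1,1], I[1,4], I[2,2], I[2,4], I[4,4].
μ_θ-semistable layers: μ^(1)=28; μ^(2)=-7; μ^(3)=-12; μ^(4)=-17

((0, 0, 0, 3); (0, 0, 2, 0); (0, 3, 0, 0); (2, 0, 0, 0))


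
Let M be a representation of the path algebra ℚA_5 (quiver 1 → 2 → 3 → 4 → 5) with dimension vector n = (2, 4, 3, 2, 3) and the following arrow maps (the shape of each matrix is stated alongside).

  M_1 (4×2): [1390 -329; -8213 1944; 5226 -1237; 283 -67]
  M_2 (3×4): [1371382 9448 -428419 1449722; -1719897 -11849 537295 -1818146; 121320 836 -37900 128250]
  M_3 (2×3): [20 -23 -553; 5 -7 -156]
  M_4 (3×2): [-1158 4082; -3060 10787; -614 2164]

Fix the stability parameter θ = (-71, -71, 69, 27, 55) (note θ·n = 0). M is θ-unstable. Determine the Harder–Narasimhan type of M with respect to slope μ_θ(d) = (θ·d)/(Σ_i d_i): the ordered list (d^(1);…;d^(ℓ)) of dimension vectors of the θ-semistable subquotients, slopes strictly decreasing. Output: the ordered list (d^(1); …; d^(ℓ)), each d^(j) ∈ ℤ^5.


Via rank(M_{q-1}∘⋯∘M_p): M ≅ I[1,5]^2, I[2,2], I[2,3], I[5,5].
μ_θ-semistable layers: μ^(1)=69; μ^(2)=55; μ^(3)=48; μ^(4)=-71

((0, 0, 1, 0, 0); (0, 0, 0, 0, 3); (0, 0, 2, 2, 0); (2, 4, 0, 0, 0))


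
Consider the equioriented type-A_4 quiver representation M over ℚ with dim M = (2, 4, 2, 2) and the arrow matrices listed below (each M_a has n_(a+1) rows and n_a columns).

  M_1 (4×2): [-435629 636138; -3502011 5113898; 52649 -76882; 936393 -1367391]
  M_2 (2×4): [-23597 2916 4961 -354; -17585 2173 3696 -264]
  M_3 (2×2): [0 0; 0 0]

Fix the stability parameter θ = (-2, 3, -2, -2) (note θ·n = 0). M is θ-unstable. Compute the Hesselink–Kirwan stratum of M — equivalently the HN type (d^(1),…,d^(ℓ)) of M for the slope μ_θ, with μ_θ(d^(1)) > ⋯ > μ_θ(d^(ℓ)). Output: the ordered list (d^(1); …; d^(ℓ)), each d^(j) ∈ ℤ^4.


Barcode: M ≅ I[1,3]^2, I[2,2]^2, I[4,4]^2. HN layers by μ_θ (3 steps, strictly decreasing):
  μ^(1)=3; μ^(2)=1/2; μ^(3)=-2

((0, 2, 0, 0); (0, 2, 2, 0); (2, 0, 0, 2))


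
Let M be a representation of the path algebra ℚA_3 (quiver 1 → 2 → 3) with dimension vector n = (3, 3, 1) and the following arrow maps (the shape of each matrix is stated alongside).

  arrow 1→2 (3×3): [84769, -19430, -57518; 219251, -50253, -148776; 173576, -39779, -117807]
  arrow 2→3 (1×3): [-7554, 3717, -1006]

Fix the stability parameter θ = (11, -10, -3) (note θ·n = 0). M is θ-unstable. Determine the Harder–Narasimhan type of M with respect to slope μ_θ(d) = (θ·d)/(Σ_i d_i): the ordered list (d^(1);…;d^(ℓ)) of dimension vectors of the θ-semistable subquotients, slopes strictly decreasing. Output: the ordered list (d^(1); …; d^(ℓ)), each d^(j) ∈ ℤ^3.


Barcode: M ≅ I[1,2]^2, I[1,3]. HN layers by μ_θ (2 steps, strictly decreasing):
  μ^(1)=1/2; μ^(2)=-2/3

((2, 2, 0); (1, 1, 1))


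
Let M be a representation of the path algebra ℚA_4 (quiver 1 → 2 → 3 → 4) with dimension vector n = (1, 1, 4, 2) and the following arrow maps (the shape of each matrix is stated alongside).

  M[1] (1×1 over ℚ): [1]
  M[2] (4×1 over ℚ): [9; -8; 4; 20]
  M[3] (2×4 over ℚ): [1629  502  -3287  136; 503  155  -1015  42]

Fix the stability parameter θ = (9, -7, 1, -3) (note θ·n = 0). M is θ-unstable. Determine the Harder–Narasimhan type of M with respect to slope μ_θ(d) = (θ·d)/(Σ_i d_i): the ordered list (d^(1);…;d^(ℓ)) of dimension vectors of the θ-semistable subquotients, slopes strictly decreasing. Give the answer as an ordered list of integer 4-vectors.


Barcode: M ≅ I[1,4], I[3,3]^2, I[3,4]. HN layers by μ_θ (3 steps, strictly decreasing):
  μ^(1)=1; μ^(2)=0; μ^(3)=-1

((0, 0, 2, 0); (1, 1, 1, 1); (0, 0, 1, 1))


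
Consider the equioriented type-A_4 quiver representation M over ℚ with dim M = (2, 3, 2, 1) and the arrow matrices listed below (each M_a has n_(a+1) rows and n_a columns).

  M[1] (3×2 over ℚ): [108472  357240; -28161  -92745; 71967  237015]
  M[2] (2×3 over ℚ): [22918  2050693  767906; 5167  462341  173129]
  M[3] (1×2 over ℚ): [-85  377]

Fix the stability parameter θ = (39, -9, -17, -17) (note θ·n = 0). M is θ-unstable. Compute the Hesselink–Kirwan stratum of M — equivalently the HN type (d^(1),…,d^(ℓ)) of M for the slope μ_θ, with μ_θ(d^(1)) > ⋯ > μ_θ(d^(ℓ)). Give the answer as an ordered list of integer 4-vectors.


Via rank(M_{q-1}∘⋯∘M_p): M ≅ I[1,1], I[1,4], I[2,2], I[2,3].
μ_θ-semistable layers: μ^(1)=39; μ^(2)=-1; μ^(3)=-9; μ^(4)=-13

((1, 0, 0, 0); (1, 1, 1, 1); (0, 1, 0, 0); (0, 1, 1, 0))


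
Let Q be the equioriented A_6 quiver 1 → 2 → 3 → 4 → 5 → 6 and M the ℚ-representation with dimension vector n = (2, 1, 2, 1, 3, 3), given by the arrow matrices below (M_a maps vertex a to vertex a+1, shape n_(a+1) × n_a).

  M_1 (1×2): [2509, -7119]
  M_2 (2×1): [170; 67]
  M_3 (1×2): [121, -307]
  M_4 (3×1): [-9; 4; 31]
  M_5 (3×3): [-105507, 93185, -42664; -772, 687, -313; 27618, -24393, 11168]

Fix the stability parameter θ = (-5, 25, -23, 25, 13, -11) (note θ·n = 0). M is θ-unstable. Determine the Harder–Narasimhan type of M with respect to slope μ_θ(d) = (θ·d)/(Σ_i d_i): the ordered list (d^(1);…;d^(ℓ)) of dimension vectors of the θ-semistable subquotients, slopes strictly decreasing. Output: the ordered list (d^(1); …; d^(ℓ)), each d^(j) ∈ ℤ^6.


Via rank(M_{q-1}∘⋯∘M_p): M ≅ I[1,1], I[1,6], I[3,3], I[5,6]^2.
μ_θ-semistable layers: μ^(1)=9; μ^(2)=1; μ^(3)=-5; μ^(4)=-23

((0, 0, 0, 1, 1, 1); (0, 1, 1, 0, 2, 2); (2, 0, 0, 0, 0, 0); (0, 0, 1, 0, 0, 0))


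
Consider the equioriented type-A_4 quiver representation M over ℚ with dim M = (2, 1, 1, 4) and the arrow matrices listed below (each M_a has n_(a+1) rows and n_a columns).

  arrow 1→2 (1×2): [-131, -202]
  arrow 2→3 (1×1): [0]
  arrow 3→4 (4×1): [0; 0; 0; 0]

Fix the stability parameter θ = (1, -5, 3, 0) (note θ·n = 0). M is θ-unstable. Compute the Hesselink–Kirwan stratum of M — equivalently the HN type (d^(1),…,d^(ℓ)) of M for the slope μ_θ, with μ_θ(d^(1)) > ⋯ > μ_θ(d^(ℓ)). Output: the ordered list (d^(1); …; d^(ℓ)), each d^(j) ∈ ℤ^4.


Interval decomposition of M: I[1,1], I[1,2], I[3,3], I[4,4]^4.
HN type (ℓ=4): μ^(1)=3; μ^(2)=1; μ^(3)=0; μ^(4)=-2

((0, 0, 1, 0); (1, 0, 0, 0); (0, 0, 0, 4); (1, 1, 0, 0))


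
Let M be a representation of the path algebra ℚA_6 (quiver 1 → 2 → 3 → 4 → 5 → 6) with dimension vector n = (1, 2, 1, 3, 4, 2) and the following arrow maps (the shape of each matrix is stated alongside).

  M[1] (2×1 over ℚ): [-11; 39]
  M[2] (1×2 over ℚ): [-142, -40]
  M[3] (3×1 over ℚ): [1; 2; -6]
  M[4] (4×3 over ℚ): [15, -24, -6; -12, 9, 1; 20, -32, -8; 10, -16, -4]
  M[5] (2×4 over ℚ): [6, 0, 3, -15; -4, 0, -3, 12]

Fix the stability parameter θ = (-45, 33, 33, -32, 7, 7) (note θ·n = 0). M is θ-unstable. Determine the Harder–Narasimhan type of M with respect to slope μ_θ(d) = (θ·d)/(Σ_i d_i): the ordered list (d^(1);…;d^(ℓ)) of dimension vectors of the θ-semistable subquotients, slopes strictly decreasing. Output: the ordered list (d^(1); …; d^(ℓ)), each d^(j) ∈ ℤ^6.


Via rank(M_{q-1}∘⋯∘M_p): M ≅ I[1,5], I[2,2], I[4,4], I[4,5], I[5,6]^2.
μ_θ-semistable layers: μ^(1)=33; μ^(2)=41/4; μ^(3)=7; μ^(4)=-32; μ^(5)=-45

((0, 1, 0, 0, 0, 0); (0, 1, 1, 1, 1, 0); (0, 0, 0, 0, 3, 2); (0, 0, 0, 2, 0, 0); (1, 0, 0, 0, 0, 0))


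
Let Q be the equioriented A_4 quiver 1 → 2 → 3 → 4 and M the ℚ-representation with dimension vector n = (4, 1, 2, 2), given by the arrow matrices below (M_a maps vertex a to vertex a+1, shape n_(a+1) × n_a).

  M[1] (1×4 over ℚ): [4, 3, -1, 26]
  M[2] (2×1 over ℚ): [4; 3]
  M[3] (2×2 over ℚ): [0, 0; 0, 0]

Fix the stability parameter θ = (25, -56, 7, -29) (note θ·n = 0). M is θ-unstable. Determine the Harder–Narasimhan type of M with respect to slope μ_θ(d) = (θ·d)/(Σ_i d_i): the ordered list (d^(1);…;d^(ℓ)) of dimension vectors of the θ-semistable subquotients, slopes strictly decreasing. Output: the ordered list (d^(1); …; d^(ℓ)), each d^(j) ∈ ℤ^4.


Interval decomposition of M: I[1,1]^3, I[1,3], I[3,3], I[4,4]^2.
HN type (ℓ=4): μ^(1)=25; μ^(2)=7; μ^(3)=-31/2; μ^(4)=-29

((3, 0, 0, 0); (0, 0, 2, 0); (1, 1, 0, 0); (0, 0, 0, 2))


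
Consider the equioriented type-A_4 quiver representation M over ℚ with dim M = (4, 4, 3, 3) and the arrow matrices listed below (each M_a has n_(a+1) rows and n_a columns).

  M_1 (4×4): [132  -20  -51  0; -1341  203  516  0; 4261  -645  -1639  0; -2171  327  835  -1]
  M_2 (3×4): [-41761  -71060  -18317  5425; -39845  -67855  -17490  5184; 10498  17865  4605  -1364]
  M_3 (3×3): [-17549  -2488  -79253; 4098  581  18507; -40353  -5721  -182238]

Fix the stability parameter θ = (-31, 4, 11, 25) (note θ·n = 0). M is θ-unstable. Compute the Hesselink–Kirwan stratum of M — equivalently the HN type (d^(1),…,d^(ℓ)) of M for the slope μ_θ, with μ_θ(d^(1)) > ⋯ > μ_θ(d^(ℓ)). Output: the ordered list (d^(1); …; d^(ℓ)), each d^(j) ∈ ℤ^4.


Interval decomposition of M: I[1,2], I[1,3], I[1,4]^2, I[4,4].
HN type (ℓ=4): μ^(1)=25; μ^(2)=11; μ^(3)=4; μ^(4)=-31

((0, 0, 0, 3); (0, 0, 3, 0); (0, 4, 0, 0); (4, 0, 0, 0))


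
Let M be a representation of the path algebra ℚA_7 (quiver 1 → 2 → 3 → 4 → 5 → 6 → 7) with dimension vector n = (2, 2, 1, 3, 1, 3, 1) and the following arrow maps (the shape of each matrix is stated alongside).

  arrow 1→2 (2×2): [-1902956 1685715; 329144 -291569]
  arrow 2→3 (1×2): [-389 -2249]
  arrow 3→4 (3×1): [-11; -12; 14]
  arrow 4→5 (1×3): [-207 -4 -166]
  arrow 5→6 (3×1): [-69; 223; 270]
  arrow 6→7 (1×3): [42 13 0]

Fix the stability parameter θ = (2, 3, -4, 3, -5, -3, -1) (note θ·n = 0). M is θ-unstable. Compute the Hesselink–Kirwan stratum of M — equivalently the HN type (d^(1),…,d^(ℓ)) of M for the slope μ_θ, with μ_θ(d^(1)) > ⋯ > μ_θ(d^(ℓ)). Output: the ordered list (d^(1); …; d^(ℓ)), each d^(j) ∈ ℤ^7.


Interval decomposition of M: I[1,2], I[1,7], I[4,4]^2, I[6,6]^2.
HN type (ℓ=4): μ^(1)=3; μ^(2)=2; μ^(3)=-5/7; μ^(4)=-3

((0, 1, 0, 2, 0, 0, 0); (1, 0, 0, 0, 0, 0, 0); (1, 1, 1, 1, 1, 1, 1); (0, 0, 0, 0, 0, 2, 0))


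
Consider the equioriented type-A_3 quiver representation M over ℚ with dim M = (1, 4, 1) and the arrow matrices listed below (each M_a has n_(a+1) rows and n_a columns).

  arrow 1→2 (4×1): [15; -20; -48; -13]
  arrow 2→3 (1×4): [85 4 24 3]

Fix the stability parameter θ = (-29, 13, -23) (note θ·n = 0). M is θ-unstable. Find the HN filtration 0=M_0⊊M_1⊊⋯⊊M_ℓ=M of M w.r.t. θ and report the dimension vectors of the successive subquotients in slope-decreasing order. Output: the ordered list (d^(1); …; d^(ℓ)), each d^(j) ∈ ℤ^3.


Interval decomposition of M: I[1,3], I[2,2]^3.
HN type (ℓ=3): μ^(1)=13; μ^(2)=-5; μ^(3)=-29

((0, 3, 0); (0, 1, 1); (1, 0, 0))


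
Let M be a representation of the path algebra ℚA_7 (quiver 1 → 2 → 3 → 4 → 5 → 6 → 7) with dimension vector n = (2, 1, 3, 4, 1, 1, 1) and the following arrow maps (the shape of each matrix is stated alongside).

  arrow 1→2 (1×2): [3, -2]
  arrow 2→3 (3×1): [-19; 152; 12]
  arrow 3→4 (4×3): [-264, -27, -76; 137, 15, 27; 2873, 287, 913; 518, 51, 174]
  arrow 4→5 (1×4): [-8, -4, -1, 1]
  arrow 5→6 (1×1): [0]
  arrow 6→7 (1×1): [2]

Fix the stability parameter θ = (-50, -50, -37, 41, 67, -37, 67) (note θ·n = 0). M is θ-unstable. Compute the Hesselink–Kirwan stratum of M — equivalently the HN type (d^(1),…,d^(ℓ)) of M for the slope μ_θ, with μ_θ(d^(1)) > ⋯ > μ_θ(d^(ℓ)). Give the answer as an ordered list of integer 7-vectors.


Barcode: M ≅ I[1,1], I[1,5], I[3,4]^2, I[4,4], I[6,7]. HN layers by μ_θ (4 steps, strictly decreasing):
  μ^(1)=67; μ^(2)=41; μ^(3)=-37; μ^(4)=-50

((0, 0, 0, 0, 1, 0, 1); (0, 0, 0, 4, 0, 0, 0); (0, 0, 3, 0, 0, 1, 0); (2, 1, 0, 0, 0, 0, 0))
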